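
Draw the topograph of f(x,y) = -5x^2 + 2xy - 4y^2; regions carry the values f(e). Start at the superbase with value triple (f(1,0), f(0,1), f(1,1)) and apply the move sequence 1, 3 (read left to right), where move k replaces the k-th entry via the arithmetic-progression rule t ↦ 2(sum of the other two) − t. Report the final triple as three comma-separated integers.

start (-5,-4,-7) = (f(1,0),f(0,1),f(1,1))
replace slot 1: 2·((-4)+(-7)) − (-5) = -17 → (-17,-4,-7)
replace slot 3: 2·((-17)+(-4)) − (-7) = -35 → (-17,-4,-35)

-17,-4,-35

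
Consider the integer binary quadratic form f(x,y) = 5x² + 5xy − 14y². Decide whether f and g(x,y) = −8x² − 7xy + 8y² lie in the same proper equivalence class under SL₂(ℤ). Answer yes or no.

D₁ = 305, D₂ = 305
river cycle of f (length 4): (5, 15, -4), (-4, 17, 1), (1, 17, -4), (-4, 15, 5)
river cycle of g (length 8): (8, 7, -8), (-8, 9, 7), (7, 5, -10), (-10, 15, 2), (2, 17, -2), (-2, 15, 10), (10, 5, -7), (-7, 9, 8)
cycles differ ⇒ inequivalent

no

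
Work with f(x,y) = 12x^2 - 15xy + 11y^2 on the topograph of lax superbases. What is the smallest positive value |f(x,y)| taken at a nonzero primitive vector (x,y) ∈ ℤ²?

translate: b→9 (≡-15 mod 24), so (12,-15,11)→(12,9,8)
flip: (12,9,8)→(8,-9,12)
translate: b→7 (≡-9 mod 16), so (8,-9,12)→(8,7,11)
reduced (well bottom): (8,7,11) with a≤c, −a<b≤a
well minimum = a = 8

8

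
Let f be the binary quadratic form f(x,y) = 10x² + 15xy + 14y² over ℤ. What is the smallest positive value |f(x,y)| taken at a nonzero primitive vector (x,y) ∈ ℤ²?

translate: b→-5 (≡15 mod 20), so (10,15,14)→(10,-5,9)
flip: (10,-5,9)→(9,5,10)
reduced (well bottom): (9,5,10) with a≤c, −a<b≤a
well minimum = a = 9

9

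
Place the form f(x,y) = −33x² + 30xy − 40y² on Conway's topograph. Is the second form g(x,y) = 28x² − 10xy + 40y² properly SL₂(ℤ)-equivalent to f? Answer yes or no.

D₁ = -4380, D₂ = -4380
f is negative-definite; reduce −f:
−f: reduced (well bottom): (33,-30,40) with a≤c, −a<b≤a
flip sign back: reduced form of f is (-33,30,-40)
g: reduced (well bottom): (28,-10,40) with a≤c, −a<b≤a
reduced forms (-33, 30, -40) vs (28, -10, 40) ⇒ inequivalent

no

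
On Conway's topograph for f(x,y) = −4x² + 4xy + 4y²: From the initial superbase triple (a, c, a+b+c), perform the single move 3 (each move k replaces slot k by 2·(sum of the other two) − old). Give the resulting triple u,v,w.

start (-4,4,4) = (f(1,0),f(0,1),f(1,1))
replace slot 3: 2·((-4)+4) − 4 = -4 → (-4,4,-4)

-4,4,-4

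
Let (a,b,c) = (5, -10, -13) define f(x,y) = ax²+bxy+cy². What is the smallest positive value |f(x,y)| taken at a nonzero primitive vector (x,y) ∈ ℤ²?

descent: ρ → (-13,10,5)  [lands on river]
river: ρ → (5,10,-13)
river: ρ → (-13,16,2)
river: ρ → (2,16,-13)
closes: descent 1, river 4
min |a| on river = 2

2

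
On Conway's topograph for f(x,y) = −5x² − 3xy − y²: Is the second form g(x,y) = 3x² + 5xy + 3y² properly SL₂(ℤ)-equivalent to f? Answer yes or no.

D₁ = -11, D₂ = -11
f is negative-definite; reduce −f:
−f: flip: (5,3,1)→(1,-3,5)
−f: translate: b→1 (≡-3 mod 2), so (1,-3,5)→(1,1,3)
−f: reduced (well bottom): (1,1,3) with a≤c, −a<b≤a
flip sign back: reduced form of f is (-1,-1,-3)
g: translate: b→-1 (≡5 mod 6), so (3,5,3)→(3,-1,1)
g: flip: (3,-1,1)→(1,1,3)
g: reduced (well bottom): (1,1,3) with a≤c, −a<b≤a
reduced forms (-1, -1, -3) vs (1, 1, 3) ⇒ inequivalent

no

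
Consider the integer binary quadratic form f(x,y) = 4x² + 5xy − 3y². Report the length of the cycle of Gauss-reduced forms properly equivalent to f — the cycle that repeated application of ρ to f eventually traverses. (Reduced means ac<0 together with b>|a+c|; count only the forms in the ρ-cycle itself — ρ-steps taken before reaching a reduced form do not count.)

D = 73, ⌊√D⌋ = 8
river: ρ → (-3,7,2)
river: ρ → (2,5,-6)
river: ρ → (-6,7,1)
river: ρ → (1,7,-6)
river: ρ → (-6,5,2)
river: ρ → (2,7,-3)
river: ρ → (-3,5,4)
river: ρ → (4,3,-4)
river: ρ → (-4,5,3)
river: ρ → (3,7,-2)
river: ρ → (-2,5,6)
river: ρ → (6,7,-1)
river: ρ → (-1,7,6)
river: ρ → (6,5,-2)
river: ρ → (-2,7,3)
river: ρ → (3,5,-4)
river: ρ → (-4,3,4)
river: ρ → (4,5,-3)
ρ-cycle length = 18 (tail of 0 descent steps not counted)

18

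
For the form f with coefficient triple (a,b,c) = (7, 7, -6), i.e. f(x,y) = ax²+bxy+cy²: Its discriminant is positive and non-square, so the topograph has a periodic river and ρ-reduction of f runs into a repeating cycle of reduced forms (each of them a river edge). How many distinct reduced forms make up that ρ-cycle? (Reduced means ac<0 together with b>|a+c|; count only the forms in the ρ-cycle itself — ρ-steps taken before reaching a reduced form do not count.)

D = 217, ⌊√D⌋ = 14
river: ρ → (-6,5,8)
river: ρ → (8,11,-3)
river: ρ → (-3,13,4)
river: ρ → (4,11,-6)
river: ρ → (-6,13,2)
river: ρ → (2,11,-12)
river: ρ → (-12,13,1)
river: ρ → (1,13,-12)
river: ρ → (-12,11,2)
river: ρ → (2,13,-6)
river: ρ → (-6,11,4)
river: ρ → (4,13,-3)
river: ρ → (-3,11,8)
river: ρ → (8,5,-6)
river: ρ → (-6,7,7)
river: ρ → (7,7,-6)
ρ-cycle length = 16 (tail of 0 descent steps not counted)

16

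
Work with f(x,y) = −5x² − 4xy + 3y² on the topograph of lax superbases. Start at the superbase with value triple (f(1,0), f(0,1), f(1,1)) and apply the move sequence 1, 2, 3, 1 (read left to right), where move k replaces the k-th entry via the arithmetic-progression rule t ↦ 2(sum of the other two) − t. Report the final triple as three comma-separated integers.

start (-5,3,-6) = (f(1,0),f(0,1),f(1,1))
replace slot 1: 2·(3+(-6)) − (-5) = -1 → (-1,3,-6)
replace slot 2: 2·((-1)+(-6)) − 3 = -17 → (-1,-17,-6)
replace slot 3: 2·((-1)+(-17)) − (-6) = -30 → (-1,-17,-30)
replace slot 1: 2·((-17)+(-30)) − (-1) = -93 → (-93,-17,-30)

-93,-17,-30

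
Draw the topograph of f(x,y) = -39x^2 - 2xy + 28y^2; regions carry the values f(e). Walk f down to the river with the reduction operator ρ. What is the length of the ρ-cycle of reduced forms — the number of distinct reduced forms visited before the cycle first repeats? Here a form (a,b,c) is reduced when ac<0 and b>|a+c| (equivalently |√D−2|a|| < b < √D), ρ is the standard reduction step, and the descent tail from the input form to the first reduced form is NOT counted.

D = 4372, ⌊√D⌋ = 66
descent: ρ → (28,58,-9)  [lands on river]
river: ρ → (-9,50,52)
river: ρ → (52,54,-7)
river: ρ → (-7,58,36)
river: ρ → (36,14,-29)
river: ρ → (-29,44,21)
river: ρ → (21,40,-33)
river: ρ → (-33,26,28)
river: ρ → (28,30,-31)
river: ρ → (-31,32,27)
river: ρ → (27,22,-36)
river: ρ → (-36,50,13)
river: ρ → (13,54,-28)
river: ρ → (-28,58,9)
river: ρ → (9,50,-52)
river: ρ → (-52,54,7)
river: ρ → (7,58,-36)
river: ρ → (-36,14,29)
river: ρ → (29,44,-21)
river: ρ → (-21,40,33)
river: ρ → (33,26,-28)
river: ρ → (-28,30,31)
river: ρ → (31,32,-27)
river: ρ → (-27,22,36)
river: ρ → (36,50,-13)
river: ρ → (-13,54,28)
ρ-cycle length = 26 (tail of 1 descent step not counted)

26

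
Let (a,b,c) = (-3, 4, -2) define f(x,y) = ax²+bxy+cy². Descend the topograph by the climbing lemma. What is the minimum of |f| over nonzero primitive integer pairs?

translate: b→2 (≡-4 mod 6), so (3,-4,2)→(3,2,1)
flip: (3,2,1)→(1,-2,3)
translate: b→0 (≡-2 mod 2), so (1,-2,3)→(1,0,2)
reduced (well bottom): (1,0,2) with a≤c, −a<b≤a
well minimum |f| = |-1| = 1 (negative-definite)

1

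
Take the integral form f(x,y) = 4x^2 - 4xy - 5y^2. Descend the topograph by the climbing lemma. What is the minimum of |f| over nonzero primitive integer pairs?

descent: ρ → (-5,4,4)  [lands on river]
river: ρ → (4,4,-5)
river: ρ → (-5,6,3)
river: ρ → (3,6,-5)
closes: descent 1, river 4
min |a| on river = 3

3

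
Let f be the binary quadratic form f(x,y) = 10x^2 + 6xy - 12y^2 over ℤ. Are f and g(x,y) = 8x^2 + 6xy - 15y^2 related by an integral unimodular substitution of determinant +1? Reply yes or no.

D₁ = 516, D₂ = 516
river cycle of f (length 10): (-12, 18, 4), (4, 22, -2), (-2, 22, 4), (4, 18, -12), (-12, 6, 10), (10, 14, -8), (-8, 18, 6), (6, 18, -8), (-8, 14, 10), (10, 6, -12)
river cycle of g (length 10): (8, 22, -1), (-1, 22, 8), (8, 10, -13), (-13, 16, 5), (5, 14, -16), (-16, 18, 3), (3, 18, -16), (-16, 14, 5), (5, 16, -13), (-13, 10, 8)
cycles differ ⇒ inequivalent

no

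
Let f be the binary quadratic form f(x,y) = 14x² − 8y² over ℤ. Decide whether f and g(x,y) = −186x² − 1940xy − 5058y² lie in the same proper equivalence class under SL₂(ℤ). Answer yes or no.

D₁ = 448, D₂ = 448
river cycle of f (length 4): (-8, 16, 6), (6, 20, -2), (-2, 20, 6), (6, 16, -8)
river cycle of g (length 4): (-8, 16, 6), (6, 20, -2), (-2, 20, 6), (6, 16, -8)
cycles coincide ⇒ equivalent

yes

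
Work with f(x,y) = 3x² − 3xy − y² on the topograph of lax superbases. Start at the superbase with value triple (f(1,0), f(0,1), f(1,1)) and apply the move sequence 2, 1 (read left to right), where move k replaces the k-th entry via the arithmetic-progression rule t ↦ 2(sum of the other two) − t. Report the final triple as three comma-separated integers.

start (3,-1,-1) = (f(1,0),f(0,1),f(1,1))
replace slot 2: 2·(3+(-1)) − (-1) = 5 → (3,5,-1)
replace slot 1: 2·(5+(-1)) − 3 = 5 → (5,5,-1)

5,5,-1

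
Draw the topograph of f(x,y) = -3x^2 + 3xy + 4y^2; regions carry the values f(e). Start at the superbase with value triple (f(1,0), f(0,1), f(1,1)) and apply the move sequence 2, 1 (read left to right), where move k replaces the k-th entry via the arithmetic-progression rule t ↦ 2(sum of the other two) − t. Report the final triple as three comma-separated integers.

start (-3,4,4) = (f(1,0),f(0,1),f(1,1))
replace slot 2: 2·((-3)+4) − 4 = -2 → (-3,-2,4)
replace slot 1: 2·((-2)+4) − (-3) = 7 → (7,-2,4)

7,-2,4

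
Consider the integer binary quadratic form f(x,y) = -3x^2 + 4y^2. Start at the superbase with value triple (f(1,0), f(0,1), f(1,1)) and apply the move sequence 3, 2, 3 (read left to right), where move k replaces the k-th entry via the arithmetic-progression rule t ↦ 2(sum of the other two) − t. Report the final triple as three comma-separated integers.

start (-3,4,1) = (f(1,0),f(0,1),f(1,1))
replace slot 3: 2·((-3)+4) − 1 = 1 → (-3,4,1)
replace slot 2: 2·((-3)+1) − 4 = -8 → (-3,-8,1)
replace slot 3: 2·((-3)+(-8)) − 1 = -23 → (-3,-8,-23)

-3,-8,-23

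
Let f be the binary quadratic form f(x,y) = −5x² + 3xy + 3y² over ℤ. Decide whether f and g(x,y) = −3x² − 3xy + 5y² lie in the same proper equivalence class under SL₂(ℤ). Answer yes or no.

D₁ = 69, D₂ = 69
river cycle of f (length 4): (3, 3, -5), (-5, 7, 1), (1, 7, -5), (-5, 3, 3)
river cycle of g (length 4): (5, 3, -3), (-3, 3, 5), (5, 7, -1), (-1, 7, 5)
cycles differ ⇒ inequivalent

no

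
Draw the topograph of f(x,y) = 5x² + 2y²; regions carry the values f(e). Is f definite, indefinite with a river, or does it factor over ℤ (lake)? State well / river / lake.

D = b²−4ac = 0² − 4·5·2 = -40
D < 0 ⇒ definite ⇒ every region one sign ⇒ single well

well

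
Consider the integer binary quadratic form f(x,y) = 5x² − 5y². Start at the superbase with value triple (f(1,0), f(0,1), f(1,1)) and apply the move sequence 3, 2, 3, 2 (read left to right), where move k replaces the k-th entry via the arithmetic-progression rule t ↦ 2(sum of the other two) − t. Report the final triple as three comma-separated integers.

start (5,-5,0) = (f(1,0),f(0,1),f(1,1))
replace slot 3: 2·(5+(-5)) − 0 = 0 → (5,-5,0)
replace slot 2: 2·(5+0) − (-5) = 15 → (5,15,0)
replace slot 3: 2·(5+15) − 0 = 40 → (5,15,40)
replace slot 2: 2·(5+40) − 15 = 75 → (5,75,40)

5,75,40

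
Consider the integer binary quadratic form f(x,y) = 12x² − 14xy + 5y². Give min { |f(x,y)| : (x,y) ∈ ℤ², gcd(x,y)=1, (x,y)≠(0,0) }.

translate: b→10 (≡-14 mod 24), so (12,-14,5)→(12,10,3)
flip: (12,10,3)→(3,-10,12)
translate: b→2 (≡-10 mod 6), so (3,-10,12)→(3,2,4)
reduced (well bottom): (3,2,4) with a≤c, −a<b≤a
well minimum = a = 3

3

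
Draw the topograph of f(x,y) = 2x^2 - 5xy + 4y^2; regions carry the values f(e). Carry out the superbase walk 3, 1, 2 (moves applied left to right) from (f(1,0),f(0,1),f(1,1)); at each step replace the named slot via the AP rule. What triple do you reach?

start (2,4,1) = (f(1,0),f(0,1),f(1,1))
replace slot 3: 2·(2+4) − 1 = 11 → (2,4,11)
replace slot 1: 2·(4+11) − 2 = 28 → (28,4,11)
replace slot 2: 2·(28+11) − 4 = 74 → (28,74,11)

28,74,11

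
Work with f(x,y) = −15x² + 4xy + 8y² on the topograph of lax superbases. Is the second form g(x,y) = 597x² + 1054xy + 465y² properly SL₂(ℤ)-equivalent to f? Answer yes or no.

D₁ = 496, D₂ = 496
river cycle of f (length 16): (8, 12, -11), (-11, 10, 9), (9, 8, -12), (-12, 16, 5), (5, 14, -15), (-15, 16, 4), (4, 16, -15), (-15, 14, 5), (5, 16, -12), (-12, 8, 9), … (6 more)
river cycle of g (length 16): (8, 12, -11), (-11, 10, 9), (9, 8, -12), (-12, 16, 5), (5, 14, -15), (-15, 16, 4), (4, 16, -15), (-15, 14, 5), (5, 16, -12), (-12, 8, 9), … (6 more)
cycles coincide ⇒ equivalent

yes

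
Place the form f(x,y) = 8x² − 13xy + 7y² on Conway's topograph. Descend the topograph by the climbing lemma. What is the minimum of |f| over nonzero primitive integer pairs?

translate: b→3 (≡-13 mod 16), so (8,-13,7)→(8,3,2)
flip: (8,3,2)→(2,-3,8)
translate: b→1 (≡-3 mod 4), so (2,-3,8)→(2,1,7)
reduced (well bottom): (2,1,7) with a≤c, −a<b≤a
well minimum = a = 2

2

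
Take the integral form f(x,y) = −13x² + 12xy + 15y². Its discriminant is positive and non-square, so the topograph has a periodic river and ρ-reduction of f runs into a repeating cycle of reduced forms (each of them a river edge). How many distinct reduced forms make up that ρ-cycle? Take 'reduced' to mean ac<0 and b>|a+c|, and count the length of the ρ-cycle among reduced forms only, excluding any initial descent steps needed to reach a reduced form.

D = 924, ⌊√D⌋ = 30
river: ρ → (15,18,-10)
river: ρ → (-10,22,11)
river: ρ → (11,22,-10)
river: ρ → (-10,18,15)
river: ρ → (15,12,-13)
river: ρ → (-13,14,14)
river: ρ → (14,14,-13)
river: ρ → (-13,12,15)
ρ-cycle length = 8 (tail of 0 descent steps not counted)

8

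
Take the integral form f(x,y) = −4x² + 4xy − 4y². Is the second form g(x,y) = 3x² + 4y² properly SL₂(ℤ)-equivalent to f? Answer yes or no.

D₁ = -48, D₂ = -48
f is negative-definite; reduce −f:
−f: translate: b→4 (≡-4 mod 8), so (4,-4,4)→(4,4,4)
−f: reduced (well bottom): (4,4,4) with a≤c, −a<b≤a
flip sign back: reduced form of f is (-4,-4,-4)
g: reduced (well bottom): (3,0,4) with a≤c, −a<b≤a
reduced forms (-4, -4, -4) vs (3, 0, 4) ⇒ inequivalent

no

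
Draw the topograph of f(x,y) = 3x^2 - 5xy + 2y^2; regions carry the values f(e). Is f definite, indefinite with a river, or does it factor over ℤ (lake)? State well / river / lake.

D = b²−4ac = (-5)² − 4·3·2 = 1
D = 1² is a perfect square ⇒ form factors over ℤ ⇒ lakes

lake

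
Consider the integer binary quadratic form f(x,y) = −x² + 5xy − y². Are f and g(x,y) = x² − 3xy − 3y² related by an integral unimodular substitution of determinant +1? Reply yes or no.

D₁ = 21, D₂ = 21
river cycle of f (length 2): (-1, 3, 3), (3, 3, -1)
river cycle of g (length 2): (-3, 3, 1), (1, 3, -3)
cycles differ ⇒ inequivalent

no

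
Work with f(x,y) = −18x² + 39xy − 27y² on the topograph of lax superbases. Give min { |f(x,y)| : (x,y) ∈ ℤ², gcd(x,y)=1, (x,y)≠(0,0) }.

translate: b→-3 (≡-39 mod 36), so (18,-39,27)→(18,-3,6)
flip: (18,-3,6)→(6,3,18)
reduced (well bottom): (6,3,18) with a≤c, −a<b≤a
well minimum |f| = |-6| = 6 (negative-definite)

6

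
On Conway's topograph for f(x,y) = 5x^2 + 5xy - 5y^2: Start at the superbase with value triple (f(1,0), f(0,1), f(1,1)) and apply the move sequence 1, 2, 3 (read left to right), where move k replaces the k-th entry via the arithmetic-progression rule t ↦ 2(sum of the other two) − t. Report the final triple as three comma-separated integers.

start (5,-5,5) = (f(1,0),f(0,1),f(1,1))
replace slot 1: 2·((-5)+5) − 5 = -5 → (-5,-5,5)
replace slot 2: 2·((-5)+5) − (-5) = 5 → (-5,5,5)
replace slot 3: 2·((-5)+5) − 5 = -5 → (-5,5,-5)

-5,5,-5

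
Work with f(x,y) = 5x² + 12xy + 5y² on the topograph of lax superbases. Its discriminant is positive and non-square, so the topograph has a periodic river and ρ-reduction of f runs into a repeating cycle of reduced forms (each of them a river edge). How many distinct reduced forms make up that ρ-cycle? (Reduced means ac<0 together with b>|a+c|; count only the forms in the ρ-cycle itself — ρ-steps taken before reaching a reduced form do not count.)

D = 44, ⌊√D⌋ = 6
descent: ρ → (5,-2,-2)
descent: ρ → (-2,6,1)  [lands on river]
river: ρ → (1,6,-2)
ρ-cycle length = 2 (tail of 2 descent steps not counted)

2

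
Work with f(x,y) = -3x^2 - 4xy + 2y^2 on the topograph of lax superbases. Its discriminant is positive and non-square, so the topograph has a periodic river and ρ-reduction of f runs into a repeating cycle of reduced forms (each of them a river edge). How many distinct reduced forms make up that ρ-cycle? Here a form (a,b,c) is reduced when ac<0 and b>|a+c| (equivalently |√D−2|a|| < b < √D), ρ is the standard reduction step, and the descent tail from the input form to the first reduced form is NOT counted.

D = 40, ⌊√D⌋ = 6
descent: ρ → (2,4,-3)  [lands on river]
river: ρ → (-3,2,3)
river: ρ → (3,4,-2)
river: ρ → (-2,4,3)
river: ρ → (3,2,-3)
river: ρ → (-3,4,2)
ρ-cycle length = 6 (tail of 1 descent step not counted)

6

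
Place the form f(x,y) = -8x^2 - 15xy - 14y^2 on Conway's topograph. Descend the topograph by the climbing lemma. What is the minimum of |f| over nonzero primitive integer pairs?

translate: b→-1 (≡15 mod 16), so (8,15,14)→(8,-1,7)
flip: (8,-1,7)→(7,1,8)
reduced (well bottom): (7,1,8) with a≤c, −a<b≤a
well minimum |f| = |-7| = 7 (negative-definite)

7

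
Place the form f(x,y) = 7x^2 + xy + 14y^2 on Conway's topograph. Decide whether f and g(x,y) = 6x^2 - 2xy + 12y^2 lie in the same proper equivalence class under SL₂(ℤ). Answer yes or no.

D₁ = -391, D₂ = -284
discriminants differ ⇒ not SL₂(ℤ)-equivalent

no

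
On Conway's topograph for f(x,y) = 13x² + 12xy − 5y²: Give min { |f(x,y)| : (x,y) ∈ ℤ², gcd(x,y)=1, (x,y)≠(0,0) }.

river: ρ → (-5,18,4)
river: ρ → (4,14,-13)
river: ρ → (-13,12,5)
river: ρ → (5,18,-4)
river: ρ → (-4,14,13)
river: ρ → (13,12,-5)
closes: descent 0, river 6
min |a| on river = 4

4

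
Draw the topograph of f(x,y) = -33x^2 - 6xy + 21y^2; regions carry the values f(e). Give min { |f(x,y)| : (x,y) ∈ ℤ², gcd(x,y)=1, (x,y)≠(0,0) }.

descent: ρ → (21,48,-6)  [lands on river]
river: ρ → (-6,48,21)
river: ρ → (21,36,-18)
river: ρ → (-18,36,21)
closes: descent 1, river 4
min |a| on river = 6

6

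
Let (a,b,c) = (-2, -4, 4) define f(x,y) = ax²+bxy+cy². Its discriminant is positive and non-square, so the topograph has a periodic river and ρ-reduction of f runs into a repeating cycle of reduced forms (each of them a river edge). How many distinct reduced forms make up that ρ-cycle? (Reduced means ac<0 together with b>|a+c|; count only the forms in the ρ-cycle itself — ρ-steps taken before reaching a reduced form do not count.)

D = 48, ⌊√D⌋ = 6
descent: ρ → (4,4,-2)  [lands on river]
river: ρ → (-2,4,4)
ρ-cycle length = 2 (tail of 1 descent step not counted)

2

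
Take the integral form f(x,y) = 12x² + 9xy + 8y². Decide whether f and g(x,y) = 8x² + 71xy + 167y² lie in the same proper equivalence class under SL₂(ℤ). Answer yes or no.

D₁ = -303, D₂ = -303
f: flip: (12,9,8)→(8,-9,12)
f: translate: b→7 (≡-9 mod 16), so (8,-9,12)→(8,7,11)
f: reduced (well bottom): (8,7,11) with a≤c, −a<b≤a
g: translate: b→7 (≡71 mod 16), so (8,71,167)→(8,7,11)
g: reduced (well bottom): (8,7,11) with a≤c, −a<b≤a
reduced forms (8, 7, 11) vs (8, 7, 11) ⇒ equivalent

yes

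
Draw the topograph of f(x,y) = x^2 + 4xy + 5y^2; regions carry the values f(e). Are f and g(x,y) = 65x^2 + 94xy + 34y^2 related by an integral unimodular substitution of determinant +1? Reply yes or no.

D₁ = -4, D₂ = -4
f: translate: b→0 (≡4 mod 2), so (1,4,5)→(1,0,1)
f: reduced (well bottom): (1,0,1) with a≤c, −a<b≤a
g: translate: b→-36 (≡94 mod 130), so (65,94,34)→(65,-36,5)
g: flip: (65,-36,5)→(5,36,65)
g: translate: b→-4 (≡36 mod 10), so (5,36,65)→(5,-4,1)
g: flip: (5,-4,1)→(1,4,5)
g: translate: b→0 (≡4 mod 2), so (1,4,5)→(1,0,1)
g: reduced (well bottom): (1,0,1) with a≤c, −a<b≤a
reduced forms (1, 0, 1) vs (1, 0, 1) ⇒ equivalent

yes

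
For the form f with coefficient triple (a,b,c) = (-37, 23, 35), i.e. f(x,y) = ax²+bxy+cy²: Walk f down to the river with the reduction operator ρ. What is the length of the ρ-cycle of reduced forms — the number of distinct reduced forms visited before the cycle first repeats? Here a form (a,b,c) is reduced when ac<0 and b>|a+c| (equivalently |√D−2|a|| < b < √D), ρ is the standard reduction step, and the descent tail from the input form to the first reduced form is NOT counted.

D = 5709, ⌊√D⌋ = 75
river: ρ → (35,47,-25)
river: ρ → (-25,53,29)
river: ρ → (29,63,-15)
river: ρ → (-15,57,41)
river: ρ → (41,25,-31)
river: ρ → (-31,37,35)
river: ρ → (35,33,-33)
river: ρ → (-33,33,35)
river: ρ → (35,37,-31)
river: ρ → (-31,25,41)
river: ρ → (41,57,-15)
river: ρ → (-15,63,29)
river: ρ → (29,53,-25)
river: ρ → (-25,47,35)
river: ρ → (35,23,-37)
river: ρ → (-37,51,21)
river: ρ → (21,75,-1)
river: ρ → (-1,75,21)
river: ρ → (21,51,-37)
river: ρ → (-37,23,35)
ρ-cycle length = 20 (tail of 0 descent steps not counted)

20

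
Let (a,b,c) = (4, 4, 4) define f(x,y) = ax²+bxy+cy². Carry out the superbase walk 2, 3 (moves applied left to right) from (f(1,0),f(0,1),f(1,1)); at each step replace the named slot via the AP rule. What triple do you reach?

start (4,4,12) = (f(1,0),f(0,1),f(1,1))
replace slot 2: 2·(4+12) − 4 = 28 → (4,28,12)
replace slot 3: 2·(4+28) − 12 = 52 → (4,28,52)

4,28,52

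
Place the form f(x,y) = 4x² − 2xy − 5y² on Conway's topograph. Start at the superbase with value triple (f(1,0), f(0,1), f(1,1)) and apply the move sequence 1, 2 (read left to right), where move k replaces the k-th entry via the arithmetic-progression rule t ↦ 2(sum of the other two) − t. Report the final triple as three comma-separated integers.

start (4,-5,-3) = (f(1,0),f(0,1),f(1,1))
replace slot 1: 2·((-5)+(-3)) − 4 = -20 → (-20,-5,-3)
replace slot 2: 2·((-20)+(-3)) − (-5) = -41 → (-20,-41,-3)

-20,-41,-3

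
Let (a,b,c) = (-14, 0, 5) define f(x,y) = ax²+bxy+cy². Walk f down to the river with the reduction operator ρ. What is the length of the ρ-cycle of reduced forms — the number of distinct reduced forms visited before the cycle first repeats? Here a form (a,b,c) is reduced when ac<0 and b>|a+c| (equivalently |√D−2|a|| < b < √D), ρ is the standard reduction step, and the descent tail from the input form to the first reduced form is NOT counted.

D = 280, ⌊√D⌋ = 16
descent: ρ → (5,10,-9)  [lands on river]
river: ρ → (-9,8,6)
river: ρ → (6,16,-1)
river: ρ → (-1,16,6)
river: ρ → (6,8,-9)
river: ρ → (-9,10,5)
ρ-cycle length = 6 (tail of 1 descent step not counted)

6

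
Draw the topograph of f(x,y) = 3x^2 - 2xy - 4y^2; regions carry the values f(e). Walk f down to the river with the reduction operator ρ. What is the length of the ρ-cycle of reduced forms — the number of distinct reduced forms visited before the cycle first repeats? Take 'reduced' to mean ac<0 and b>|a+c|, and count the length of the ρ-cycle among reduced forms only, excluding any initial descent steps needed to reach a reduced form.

D = 52, ⌊√D⌋ = 7
descent: ρ → (-4,2,3)  [lands on river]
river: ρ → (3,4,-3)
river: ρ → (-3,2,4)
river: ρ → (4,6,-1)
river: ρ → (-1,6,4)
river: ρ → (4,2,-3)
river: ρ → (-3,4,3)
river: ρ → (3,2,-4)
river: ρ → (-4,6,1)
river: ρ → (1,6,-4)
ρ-cycle length = 10 (tail of 1 descent step not counted)

10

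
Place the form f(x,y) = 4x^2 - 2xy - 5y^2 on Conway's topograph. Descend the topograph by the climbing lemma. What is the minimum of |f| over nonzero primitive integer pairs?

descent: ρ → (-5,2,4)  [lands on river]
river: ρ → (4,6,-3)
river: ρ → (-3,6,4)
river: ρ → (4,2,-5)
river: ρ → (-5,8,1)
river: ρ → (1,8,-5)
closes: descent 1, river 6
min |a| on river = 1

1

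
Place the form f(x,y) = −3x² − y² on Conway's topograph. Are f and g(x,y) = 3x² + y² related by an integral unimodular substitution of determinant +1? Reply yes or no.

D₁ = -12, D₂ = -12
f is negative-definite; reduce −f:
−f: flip: (3,0,1)→(1,0,3)
−f: reduced (well bottom): (1,0,3) with a≤c, −a<b≤a
flip sign back: reduced form of f is (-1,0,-3)
g: flip: (3,0,1)→(1,0,3)
g: reduced (well bottom): (1,0,3) with a≤c, −a<b≤a
reduced forms (-1, 0, -3) vs (1, 0, 3) ⇒ inequivalent

no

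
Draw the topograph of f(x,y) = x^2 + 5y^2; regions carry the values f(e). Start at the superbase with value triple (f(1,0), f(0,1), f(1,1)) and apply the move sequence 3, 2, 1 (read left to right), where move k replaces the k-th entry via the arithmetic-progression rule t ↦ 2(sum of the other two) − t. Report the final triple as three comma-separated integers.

start (1,5,6) = (f(1,0),f(0,1),f(1,1))
replace slot 3: 2·(1+5) − 6 = 6 → (1,5,6)
replace slot 2: 2·(1+6) − 5 = 9 → (1,9,6)
replace slot 1: 2·(9+6) − 1 = 29 → (29,9,6)

29,9,6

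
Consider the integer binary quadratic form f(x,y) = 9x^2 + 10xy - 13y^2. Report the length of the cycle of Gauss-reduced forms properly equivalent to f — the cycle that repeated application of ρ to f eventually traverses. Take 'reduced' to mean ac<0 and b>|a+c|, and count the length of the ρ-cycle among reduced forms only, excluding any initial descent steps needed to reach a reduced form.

D = 568, ⌊√D⌋ = 23
river: ρ → (-13,16,6)
river: ρ → (6,20,-7)
river: ρ → (-7,22,3)
river: ρ → (3,20,-14)
river: ρ → (-14,8,9)
river: ρ → (9,10,-13)
ρ-cycle length = 6 (tail of 0 descent steps not counted)

6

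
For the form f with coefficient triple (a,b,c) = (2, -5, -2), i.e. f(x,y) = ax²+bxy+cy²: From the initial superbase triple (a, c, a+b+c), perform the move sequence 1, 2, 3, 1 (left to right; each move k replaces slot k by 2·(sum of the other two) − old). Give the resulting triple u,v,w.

start (2,-2,-5) = (f(1,0),f(0,1),f(1,1))
replace slot 1: 2·((-2)+(-5)) − 2 = -16 → (-16,-2,-5)
replace slot 2: 2·((-16)+(-5)) − (-2) = -40 → (-16,-40,-5)
replace slot 3: 2·((-16)+(-40)) − (-5) = -107 → (-16,-40,-107)
replace slot 1: 2·((-40)+(-107)) − (-16) = -278 → (-278,-40,-107)

-278,-40,-107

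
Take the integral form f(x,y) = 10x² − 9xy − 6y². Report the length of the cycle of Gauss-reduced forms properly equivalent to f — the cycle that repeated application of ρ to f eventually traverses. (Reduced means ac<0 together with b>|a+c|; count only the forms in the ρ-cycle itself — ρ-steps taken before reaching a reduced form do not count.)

D = 321, ⌊√D⌋ = 17
descent: ρ → (-6,9,10)  [lands on river]
river: ρ → (10,11,-5)
river: ρ → (-5,9,12)
river: ρ → (12,15,-2)
river: ρ → (-2,17,4)
river: ρ → (4,15,-6)
ρ-cycle length = 6 (tail of 1 descent step not counted)

6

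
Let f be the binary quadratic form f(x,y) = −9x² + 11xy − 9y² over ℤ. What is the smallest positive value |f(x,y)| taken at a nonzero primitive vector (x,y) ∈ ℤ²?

translate: b→7 (≡-11 mod 18), so (9,-11,9)→(9,7,7)
flip: (9,7,7)→(7,-7,9)
translate: b→7 (≡-7 mod 14), so (7,-7,9)→(7,7,9)
reduced (well bottom): (7,7,9) with a≤c, −a<b≤a
well minimum |f| = |-7| = 7 (negative-definite)

7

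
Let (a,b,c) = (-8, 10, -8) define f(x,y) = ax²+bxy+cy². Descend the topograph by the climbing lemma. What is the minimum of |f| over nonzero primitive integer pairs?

translate: b→6 (≡-10 mod 16), so (8,-10,8)→(8,6,6)
flip: (8,6,6)→(6,-6,8)
translate: b→6 (≡-6 mod 12), so (6,-6,8)→(6,6,8)
reduced (well bottom): (6,6,8) with a≤c, −a<b≤a
well minimum |f| = |-6| = 6 (negative-definite)

6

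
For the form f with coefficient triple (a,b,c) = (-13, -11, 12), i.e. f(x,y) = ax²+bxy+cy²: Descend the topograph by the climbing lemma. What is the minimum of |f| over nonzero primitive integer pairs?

descent: ρ → (12,11,-13)  [lands on river]
river: ρ → (-13,15,10)
river: ρ → (10,25,-3)
river: ρ → (-3,23,18)
river: ρ → (18,13,-8)
river: ρ → (-8,19,12)
river: ρ → (12,5,-15)
river: ρ → (-15,25,2)
river: ρ → (2,27,-2)
river: ρ → (-2,25,15)
river: ρ → (15,5,-12)
river: ρ → (-12,19,8)
river: ρ → (8,13,-18)
river: ρ → (-18,23,3)
river: ρ → (3,25,-10)
river: ρ → (-10,15,13)
river: ρ → (13,11,-12)
river: ρ → (-12,13,12)
closes: descent 1, river 18
min |a| on river = 2

2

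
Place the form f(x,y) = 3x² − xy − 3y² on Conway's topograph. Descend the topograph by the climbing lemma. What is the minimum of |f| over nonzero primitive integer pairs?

descent: ρ → (-3,1,3)  [lands on river]
river: ρ → (3,5,-1)
river: ρ → (-1,5,3)
river: ρ → (3,1,-3)
river: ρ → (-3,5,1)
river: ρ → (1,5,-3)
closes: descent 1, river 6
min |a| on river = 1

1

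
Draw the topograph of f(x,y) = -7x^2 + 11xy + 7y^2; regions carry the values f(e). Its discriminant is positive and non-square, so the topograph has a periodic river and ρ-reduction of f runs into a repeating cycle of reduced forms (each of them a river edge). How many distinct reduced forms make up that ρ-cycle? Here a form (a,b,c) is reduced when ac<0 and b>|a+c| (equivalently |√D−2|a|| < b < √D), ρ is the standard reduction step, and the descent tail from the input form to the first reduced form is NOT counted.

D = 317, ⌊√D⌋ = 17
river: ρ → (7,17,-1)
river: ρ → (-1,17,7)
river: ρ → (7,11,-7)
river: ρ → (-7,17,1)
river: ρ → (1,17,-7)
river: ρ → (-7,11,7)
ρ-cycle length = 6 (tail of 0 descent steps not counted)

6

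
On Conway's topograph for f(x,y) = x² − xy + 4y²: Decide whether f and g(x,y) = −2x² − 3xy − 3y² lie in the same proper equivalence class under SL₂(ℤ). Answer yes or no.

D₁ = -15, D₂ = -15
f: translate: b→1 (≡-1 mod 2), so (1,-1,4)→(1,1,4)
f: reduced (well bottom): (1,1,4) with a≤c, −a<b≤a
g is negative-definite; reduce −g:
−g: translate: b→-1 (≡3 mod 4), so (2,3,3)→(2,-1,2)
−g: flip: (2,-1,2)→(2,1,2)
−g: reduced (well bottom): (2,1,2) with a≤c, −a<b≤a
flip sign back: reduced form of g is (-2,-1,-2)
reduced forms (1, 1, 4) vs (-2, -1, -2) ⇒ inequivalent

no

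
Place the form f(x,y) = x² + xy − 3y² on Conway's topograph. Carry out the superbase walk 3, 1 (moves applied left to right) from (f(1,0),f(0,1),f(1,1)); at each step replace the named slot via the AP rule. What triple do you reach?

start (1,-3,-1) = (f(1,0),f(0,1),f(1,1))
replace slot 3: 2·(1+(-3)) − (-1) = -3 → (1,-3,-3)
replace slot 1: 2·((-3)+(-3)) − 1 = -13 → (-13,-3,-3)

-13,-3,-3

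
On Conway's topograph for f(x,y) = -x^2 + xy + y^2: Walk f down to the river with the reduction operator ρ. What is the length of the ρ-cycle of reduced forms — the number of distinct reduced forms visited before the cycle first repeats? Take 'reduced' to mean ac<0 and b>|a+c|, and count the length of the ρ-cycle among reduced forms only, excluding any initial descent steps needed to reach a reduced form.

D = 5, ⌊√D⌋ = 2
river: ρ → (1,1,-1)
river: ρ → (-1,1,1)
ρ-cycle length = 2 (tail of 0 descent steps not counted)

2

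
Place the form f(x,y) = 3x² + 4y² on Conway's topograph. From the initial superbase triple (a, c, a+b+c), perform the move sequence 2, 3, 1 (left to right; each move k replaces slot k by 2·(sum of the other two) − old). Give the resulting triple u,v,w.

start (3,4,7) = (f(1,0),f(0,1),f(1,1))
replace slot 2: 2·(3+7) − 4 = 16 → (3,16,7)
replace slot 3: 2·(3+16) − 7 = 31 → (3,16,31)
replace slot 1: 2·(16+31) − 3 = 91 → (91,16,31)

91,16,31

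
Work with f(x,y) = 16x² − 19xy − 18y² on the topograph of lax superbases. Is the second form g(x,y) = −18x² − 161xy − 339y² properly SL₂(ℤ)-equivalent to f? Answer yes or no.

D₁ = 1513, D₂ = 1513
river cycle of f (length 20): (-18, 19, 16), (16, 13, -21), (-21, 29, 8), (8, 35, -9), (-9, 37, 4), (4, 35, -18), (-18, 37, 2), (2, 35, -36), (-36, 37, 1), (1, 37, -36), … (10 more)
river cycle of g (length 20): (-18, 19, 16), (16, 13, -21), (-21, 29, 8), (8, 35, -9), (-9, 37, 4), (4, 35, -18), (-18, 37, 2), (2, 35, -36), (-36, 37, 1), (1, 37, -36), … (10 more)
cycles coincide ⇒ equivalent

yes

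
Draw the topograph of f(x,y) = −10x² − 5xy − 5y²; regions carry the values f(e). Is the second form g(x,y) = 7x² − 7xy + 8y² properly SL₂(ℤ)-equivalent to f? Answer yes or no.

D₁ = -175, D₂ = -175
f is negative-definite; reduce −f:
−f: flip: (10,5,5)→(5,-5,10)
−f: translate: b→5 (≡-5 mod 10), so (5,-5,10)→(5,5,10)
−f: reduced (well bottom): (5,5,10) with a≤c, −a<b≤a
flip sign back: reduced form of f is (-5,-5,-10)
g: translate: b→7 (≡-7 mod 14), so (7,-7,8)→(7,7,8)
g: reduced (well bottom): (7,7,8) with a≤c, −a<b≤a
reduced forms (-5, -5, -10) vs (7, 7, 8) ⇒ inequivalent

no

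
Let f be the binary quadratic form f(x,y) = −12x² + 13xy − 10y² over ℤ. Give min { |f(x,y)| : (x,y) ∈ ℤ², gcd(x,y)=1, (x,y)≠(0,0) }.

translate: b→11 (≡-13 mod 24), so (12,-13,10)→(12,11,9)
flip: (12,11,9)→(9,-11,12)
translate: b→7 (≡-11 mod 18), so (9,-11,12)→(9,7,10)
reduced (well bottom): (9,7,10) with a≤c, −a<b≤a
well minimum |f| = |-9| = 9 (negative-definite)

9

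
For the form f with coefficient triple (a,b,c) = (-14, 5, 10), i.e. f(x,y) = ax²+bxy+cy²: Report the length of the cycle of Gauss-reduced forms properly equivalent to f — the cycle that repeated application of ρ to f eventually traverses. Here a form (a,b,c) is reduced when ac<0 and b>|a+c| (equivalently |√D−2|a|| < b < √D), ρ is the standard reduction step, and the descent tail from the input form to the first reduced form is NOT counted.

D = 585, ⌊√D⌋ = 24
river: ρ → (10,15,-9)
river: ρ → (-9,21,4)
river: ρ → (4,19,-14)
river: ρ → (-14,9,9)
river: ρ → (9,9,-14)
river: ρ → (-14,19,4)
river: ρ → (4,21,-9)
river: ρ → (-9,15,10)
river: ρ → (10,5,-14)
river: ρ → (-14,23,1)
river: ρ → (1,23,-14)
river: ρ → (-14,5,10)
ρ-cycle length = 12 (tail of 0 descent steps not counted)

12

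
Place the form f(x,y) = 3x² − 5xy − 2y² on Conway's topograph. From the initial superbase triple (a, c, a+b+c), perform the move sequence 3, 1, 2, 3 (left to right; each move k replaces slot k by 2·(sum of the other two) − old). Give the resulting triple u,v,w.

start (3,-2,-4) = (f(1,0),f(0,1),f(1,1))
replace slot 3: 2·(3+(-2)) − (-4) = 6 → (3,-2,6)
replace slot 1: 2·((-2)+6) − 3 = 5 → (5,-2,6)
replace slot 2: 2·(5+6) − (-2) = 24 → (5,24,6)
replace slot 3: 2·(5+24) − 6 = 52 → (5,24,52)

5,24,52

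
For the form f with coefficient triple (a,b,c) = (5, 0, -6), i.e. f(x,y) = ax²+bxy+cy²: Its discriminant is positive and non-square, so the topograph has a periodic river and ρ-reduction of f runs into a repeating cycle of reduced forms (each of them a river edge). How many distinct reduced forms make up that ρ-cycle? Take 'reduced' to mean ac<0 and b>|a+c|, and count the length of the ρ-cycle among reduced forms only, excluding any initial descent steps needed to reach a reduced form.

D = 120, ⌊√D⌋ = 10
descent: ρ → (-6,0,5)
descent: ρ → (5,10,-1)  [lands on river]
river: ρ → (-1,10,5)
ρ-cycle length = 2 (tail of 2 descent steps not counted)

2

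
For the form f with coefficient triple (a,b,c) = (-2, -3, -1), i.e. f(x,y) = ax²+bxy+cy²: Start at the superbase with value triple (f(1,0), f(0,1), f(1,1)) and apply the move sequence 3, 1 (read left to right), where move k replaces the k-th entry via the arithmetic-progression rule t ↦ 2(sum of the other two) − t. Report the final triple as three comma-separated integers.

start (-2,-1,-6) = (f(1,0),f(0,1),f(1,1))
replace slot 3: 2·((-2)+(-1)) − (-6) = 0 → (-2,-1,0)
replace slot 1: 2·((-1)+0) − (-2) = 0 → (0,-1,0)

0,-1,0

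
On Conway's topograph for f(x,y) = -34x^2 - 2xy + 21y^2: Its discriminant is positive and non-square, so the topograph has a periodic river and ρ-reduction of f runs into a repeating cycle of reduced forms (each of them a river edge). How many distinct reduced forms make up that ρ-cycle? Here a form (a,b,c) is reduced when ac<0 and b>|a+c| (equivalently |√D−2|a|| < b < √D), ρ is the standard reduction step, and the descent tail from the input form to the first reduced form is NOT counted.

D = 2860, ⌊√D⌋ = 53
descent: ρ → (21,44,-11)  [lands on river]
river: ρ → (-11,44,21)
river: ρ → (21,40,-15)
river: ρ → (-15,50,6)
river: ρ → (6,46,-31)
river: ρ → (-31,16,21)
river: ρ → (21,26,-26)
river: ρ → (-26,26,21)
river: ρ → (21,16,-31)
river: ρ → (-31,46,6)
river: ρ → (6,50,-15)
river: ρ → (-15,40,21)
ρ-cycle length = 12 (tail of 1 descent step not counted)

12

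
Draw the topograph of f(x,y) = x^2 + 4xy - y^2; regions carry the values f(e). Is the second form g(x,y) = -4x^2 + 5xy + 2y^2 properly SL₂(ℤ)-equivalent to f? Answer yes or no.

D₁ = 20, D₂ = 57
discriminants differ ⇒ not SL₂(ℤ)-equivalent

no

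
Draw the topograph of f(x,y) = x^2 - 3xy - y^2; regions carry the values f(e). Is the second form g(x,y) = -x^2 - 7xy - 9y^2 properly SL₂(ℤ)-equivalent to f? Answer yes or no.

D₁ = 13, D₂ = 13
river cycle of f (length 2): (-1, 3, 1), (1, 3, -1)
river cycle of g (length 2): (-1, 3, 1), (1, 3, -1)
cycles coincide ⇒ equivalent

yes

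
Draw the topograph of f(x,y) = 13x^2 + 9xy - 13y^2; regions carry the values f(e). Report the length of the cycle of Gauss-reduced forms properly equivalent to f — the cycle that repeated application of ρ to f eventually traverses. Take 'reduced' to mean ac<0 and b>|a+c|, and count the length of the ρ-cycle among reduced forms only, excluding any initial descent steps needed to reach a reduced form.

D = 757, ⌊√D⌋ = 27
river: ρ → (-13,17,9)
river: ρ → (9,19,-11)
river: ρ → (-11,25,3)
river: ρ → (3,23,-19)
river: ρ → (-19,15,7)
river: ρ → (7,27,-1)
river: ρ → (-1,27,7)
river: ρ → (7,15,-19)
river: ρ → (-19,23,3)
river: ρ → (3,25,-11)
river: ρ → (-11,19,9)
river: ρ → (9,17,-13)
river: ρ → (-13,9,13)
river: ρ → (13,17,-9)
river: ρ → (-9,19,11)
river: ρ → (11,25,-3)
river: ρ → (-3,23,19)
river: ρ → (19,15,-7)
river: ρ → (-7,27,1)
river: ρ → (1,27,-7)
river: ρ → (-7,15,19)
river: ρ → (19,23,-3)
river: ρ → (-3,25,11)
river: ρ → (11,19,-9)
river: ρ → (-9,17,13)
river: ρ → (13,9,-13)
ρ-cycle length = 26 (tail of 0 descent steps not counted)

26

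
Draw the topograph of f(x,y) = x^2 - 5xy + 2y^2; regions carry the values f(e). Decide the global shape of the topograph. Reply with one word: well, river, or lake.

D = b²−4ac = (-5)² − 4·1·2 = 17
D > 0 non-square ⇒ indefinite ⇒ periodic river

river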